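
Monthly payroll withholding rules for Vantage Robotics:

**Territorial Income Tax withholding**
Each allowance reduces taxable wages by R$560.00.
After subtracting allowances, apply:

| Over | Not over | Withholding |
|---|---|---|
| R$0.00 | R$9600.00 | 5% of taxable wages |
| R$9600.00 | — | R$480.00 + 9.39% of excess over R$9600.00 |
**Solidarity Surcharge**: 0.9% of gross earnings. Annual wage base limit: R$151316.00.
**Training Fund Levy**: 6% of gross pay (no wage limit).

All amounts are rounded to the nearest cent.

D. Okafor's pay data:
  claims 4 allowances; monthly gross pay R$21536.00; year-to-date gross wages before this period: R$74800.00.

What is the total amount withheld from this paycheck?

R$2876.43

Territorial Income Tax: taxable = R$21536.00 − 4×R$560.00 = R$19296.00
  R$480.00 + 9.39% × (R$19296.00 − R$9600.00) = R$480.00 + 9.39% × R$9696.00 = R$1390.45
Solidarity Surcharge: 0.9% × R$21536.00 = R$193.82
Training Fund Levy: 6% × R$21536.00 = R$1292.16
Total: R$1390.45 + R$193.82 + R$1292.16 = R$2876.43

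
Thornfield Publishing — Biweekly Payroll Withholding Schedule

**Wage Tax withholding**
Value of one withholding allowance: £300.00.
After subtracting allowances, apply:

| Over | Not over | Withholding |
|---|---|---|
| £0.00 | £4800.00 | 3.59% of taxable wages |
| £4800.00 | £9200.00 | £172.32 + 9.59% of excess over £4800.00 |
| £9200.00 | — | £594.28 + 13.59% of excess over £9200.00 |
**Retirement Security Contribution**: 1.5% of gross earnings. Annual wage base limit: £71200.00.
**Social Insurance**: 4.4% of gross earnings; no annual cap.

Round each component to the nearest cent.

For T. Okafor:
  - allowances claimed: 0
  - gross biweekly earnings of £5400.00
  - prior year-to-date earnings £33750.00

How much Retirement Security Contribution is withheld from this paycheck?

Retirement Security Contribution: 1.5% × £5400.00 = £81.00

£81.00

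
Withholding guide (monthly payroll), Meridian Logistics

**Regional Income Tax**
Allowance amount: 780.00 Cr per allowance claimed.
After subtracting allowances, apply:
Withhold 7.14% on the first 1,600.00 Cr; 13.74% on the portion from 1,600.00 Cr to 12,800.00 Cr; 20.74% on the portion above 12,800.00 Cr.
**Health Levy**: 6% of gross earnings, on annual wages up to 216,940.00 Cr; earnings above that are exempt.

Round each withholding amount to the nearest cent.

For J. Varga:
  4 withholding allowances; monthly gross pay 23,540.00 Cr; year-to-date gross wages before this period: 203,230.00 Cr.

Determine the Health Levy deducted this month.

822.60 Cr

Health Levy: cap 216,940.00 Cr − YTD 203,230.00 Cr = 13,710.00 Cr subject; 6% × 13,710.00 Cr = 822.60 Cr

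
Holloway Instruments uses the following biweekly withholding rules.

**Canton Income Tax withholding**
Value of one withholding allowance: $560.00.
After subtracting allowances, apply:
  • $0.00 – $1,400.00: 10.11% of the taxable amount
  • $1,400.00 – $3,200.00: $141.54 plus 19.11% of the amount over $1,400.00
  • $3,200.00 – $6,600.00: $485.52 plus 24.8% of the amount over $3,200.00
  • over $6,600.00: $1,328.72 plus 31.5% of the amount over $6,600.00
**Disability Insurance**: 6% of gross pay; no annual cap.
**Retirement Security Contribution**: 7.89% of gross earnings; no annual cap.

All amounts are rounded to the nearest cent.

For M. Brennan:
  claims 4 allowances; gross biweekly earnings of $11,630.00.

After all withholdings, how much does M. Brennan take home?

$7,807.02

Canton Income Tax: taxable = $11,630.00 − 4×$560.00 = $9,390.00
  $1,328.72 + 31.5% × ($9,390.00 − $6,600.00) = $1,328.72 + 31.5% × $2,790.00 = $2,207.57
Disability Insurance: 6% × $11,630.00 = $697.80
Retirement Security Contribution: 7.89% × $11,630.00 = $917.61
Total withheld: $2,207.57 + $697.80 + $917.61 = $3,822.98
Net pay: $11,630.00 − $3,822.98 = $7,807.02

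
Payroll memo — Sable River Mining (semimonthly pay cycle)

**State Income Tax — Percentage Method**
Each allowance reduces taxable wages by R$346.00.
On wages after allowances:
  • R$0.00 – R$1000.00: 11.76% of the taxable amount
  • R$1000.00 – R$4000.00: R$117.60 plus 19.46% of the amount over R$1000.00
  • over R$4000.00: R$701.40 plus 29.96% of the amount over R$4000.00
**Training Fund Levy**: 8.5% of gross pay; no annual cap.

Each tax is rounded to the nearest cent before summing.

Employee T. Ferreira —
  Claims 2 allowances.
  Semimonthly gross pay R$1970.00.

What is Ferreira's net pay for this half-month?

State Income Tax: taxable = R$1970.00 − 2×R$346.00 = R$1278.00
  R$117.60 + 19.46% × (R$1278.00 − R$1000.00) = R$117.60 + 19.46% × R$278.00 = R$171.70
Training Fund Levy: 8.5% × R$1970.00 = R$167.45
Total withheld: R$171.70 + R$167.45 = R$339.15
Net pay: R$1970.00 − R$339.15 = R$1630.85

R$1630.85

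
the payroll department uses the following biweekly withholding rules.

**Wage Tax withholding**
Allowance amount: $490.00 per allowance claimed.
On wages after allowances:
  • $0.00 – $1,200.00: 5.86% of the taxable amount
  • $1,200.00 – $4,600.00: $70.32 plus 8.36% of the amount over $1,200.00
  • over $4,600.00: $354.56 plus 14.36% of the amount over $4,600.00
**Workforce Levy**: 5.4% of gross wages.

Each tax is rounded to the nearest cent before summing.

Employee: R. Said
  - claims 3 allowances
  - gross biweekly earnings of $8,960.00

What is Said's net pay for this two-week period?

$7,706.60

Wage Tax: taxable = $8,960.00 − 3×$490.00 = $7,490.00
  $354.56 + 14.36% × ($7,490.00 − $4,600.00) = $354.56 + 14.36% × $2,890.00 = $769.56
Workforce Levy: 5.4% × $8,960.00 = $483.84
Total withheld: $769.56 + $483.84 = $1,253.40
Net pay: $8,960.00 − $1,253.40 = $7,706.60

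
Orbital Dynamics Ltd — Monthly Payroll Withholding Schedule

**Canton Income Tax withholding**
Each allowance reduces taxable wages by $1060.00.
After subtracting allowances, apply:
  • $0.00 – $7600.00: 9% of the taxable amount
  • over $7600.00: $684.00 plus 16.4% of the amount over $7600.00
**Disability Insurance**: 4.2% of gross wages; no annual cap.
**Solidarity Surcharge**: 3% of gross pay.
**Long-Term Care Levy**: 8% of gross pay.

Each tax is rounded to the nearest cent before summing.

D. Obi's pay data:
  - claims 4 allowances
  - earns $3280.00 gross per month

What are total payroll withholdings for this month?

Canton Income Tax: taxable = $3280.00 − 4×$1060.00 = $-960.00
  Taxable ≤ 0 → $0.00
Disability Insurance: 4.2% × $3280.00 = $137.76
Solidarity Surcharge: 3% × $3280.00 = $98.40
Long-Term Care Levy: 8% × $3280.00 = $262.40
Total: $0.00 + $137.76 + $98.40 + $262.40 = $498.56

$498.56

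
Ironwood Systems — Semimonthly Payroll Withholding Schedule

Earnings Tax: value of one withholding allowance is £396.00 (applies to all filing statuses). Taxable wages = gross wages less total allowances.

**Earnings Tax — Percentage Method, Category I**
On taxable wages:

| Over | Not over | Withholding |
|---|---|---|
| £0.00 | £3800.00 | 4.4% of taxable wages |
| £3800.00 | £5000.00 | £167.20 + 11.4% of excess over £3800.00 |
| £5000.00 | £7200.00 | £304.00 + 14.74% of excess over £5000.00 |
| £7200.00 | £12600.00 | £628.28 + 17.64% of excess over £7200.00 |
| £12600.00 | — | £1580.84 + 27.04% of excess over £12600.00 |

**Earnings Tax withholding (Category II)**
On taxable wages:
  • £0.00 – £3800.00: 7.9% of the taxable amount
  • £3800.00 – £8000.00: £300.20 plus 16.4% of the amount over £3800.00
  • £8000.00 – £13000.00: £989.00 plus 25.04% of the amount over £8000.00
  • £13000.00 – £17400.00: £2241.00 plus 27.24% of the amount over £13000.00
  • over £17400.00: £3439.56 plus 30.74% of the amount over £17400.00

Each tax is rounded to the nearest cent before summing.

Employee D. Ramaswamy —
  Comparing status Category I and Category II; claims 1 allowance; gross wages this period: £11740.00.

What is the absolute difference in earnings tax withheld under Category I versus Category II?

£467.06

Earnings Tax (Category I): taxable = £11740.00 − 1×£396.00 = £11344.00
  £628.28 + 17.64% × (£11344.00 − £7200.00) = £628.28 + 17.64% × £4144.00 = £1359.28
Earnings Tax (Category II): taxable = £11740.00 − 1×£396.00 = £11344.00
  £989.00 + 25.04% × (£11344.00 − £8000.00) = £989.00 + 25.04% × £3344.00 = £1826.34
Difference: |£1359.28 − £1826.34| = £467.06 (higher under Category II)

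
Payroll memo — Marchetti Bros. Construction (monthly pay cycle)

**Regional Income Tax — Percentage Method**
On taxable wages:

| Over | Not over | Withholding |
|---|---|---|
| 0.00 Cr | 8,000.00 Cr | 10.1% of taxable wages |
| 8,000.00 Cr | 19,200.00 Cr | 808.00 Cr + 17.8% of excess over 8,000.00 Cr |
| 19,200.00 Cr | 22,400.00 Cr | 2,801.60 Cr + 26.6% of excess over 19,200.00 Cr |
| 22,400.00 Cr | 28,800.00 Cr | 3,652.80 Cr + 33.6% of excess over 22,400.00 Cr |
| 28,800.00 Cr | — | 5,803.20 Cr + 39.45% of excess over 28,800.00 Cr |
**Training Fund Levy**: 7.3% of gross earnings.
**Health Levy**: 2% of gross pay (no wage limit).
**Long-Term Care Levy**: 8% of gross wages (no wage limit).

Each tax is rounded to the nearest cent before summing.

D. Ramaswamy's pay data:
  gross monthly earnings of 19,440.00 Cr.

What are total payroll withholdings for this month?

Regional Income Tax: taxable = 19,440.00 Cr
  2,801.60 Cr + 26.6% × (19,440.00 Cr − 19,200.00 Cr) = 2,801.60 Cr + 26.6% × 240.00 Cr = 2,865.44 Cr
Training Fund Levy: 7.3% × 19,440.00 Cr = 1,419.12 Cr
Health Levy: 2% × 19,440.00 Cr = 388.80 Cr
Long-Term Care Levy: 8% × 19,440.00 Cr = 1,555.20 Cr
Total: 2,865.44 Cr + 1,419.12 Cr + 388.80 Cr + 1,555.20 Cr = 6,228.56 Cr

6,228.56 Cr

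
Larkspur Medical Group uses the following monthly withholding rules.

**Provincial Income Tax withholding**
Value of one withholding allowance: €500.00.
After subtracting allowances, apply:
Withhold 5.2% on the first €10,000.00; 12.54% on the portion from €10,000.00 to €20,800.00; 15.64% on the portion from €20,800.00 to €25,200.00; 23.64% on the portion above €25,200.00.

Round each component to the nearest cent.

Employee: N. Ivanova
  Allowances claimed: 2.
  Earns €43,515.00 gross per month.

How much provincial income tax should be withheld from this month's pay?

Provincial Income Tax: taxable = €43,515.00 − 2×€500.00 = €42,515.00
  €2,562.48 + 23.64% × (€42,515.00 − €25,200.00) = €2,562.48 + 23.64% × €17,315.00 = €6,655.75

€6,655.75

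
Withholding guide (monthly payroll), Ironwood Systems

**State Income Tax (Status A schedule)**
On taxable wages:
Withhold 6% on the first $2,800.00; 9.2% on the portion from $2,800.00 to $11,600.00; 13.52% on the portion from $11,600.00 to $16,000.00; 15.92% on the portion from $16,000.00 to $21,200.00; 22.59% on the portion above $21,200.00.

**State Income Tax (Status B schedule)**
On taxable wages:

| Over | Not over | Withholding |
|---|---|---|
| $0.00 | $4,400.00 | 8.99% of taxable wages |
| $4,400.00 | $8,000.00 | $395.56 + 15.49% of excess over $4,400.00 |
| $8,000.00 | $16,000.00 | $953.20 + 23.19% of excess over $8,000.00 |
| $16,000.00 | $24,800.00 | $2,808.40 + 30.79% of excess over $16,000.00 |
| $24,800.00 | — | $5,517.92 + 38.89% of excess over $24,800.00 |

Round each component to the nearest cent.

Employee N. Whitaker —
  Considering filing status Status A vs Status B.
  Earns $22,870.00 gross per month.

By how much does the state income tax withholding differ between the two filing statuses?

State Income Tax (Status A): taxable = $22,870.00
  $2,400.32 + 22.59% × ($22,870.00 − $21,200.00) = $2,400.32 + 22.59% × $1,670.00 = $2,777.57
State Income Tax (Status B): taxable = $22,870.00
  $2,808.40 + 30.79% × ($22,870.00 − $16,000.00) = $2,808.40 + 30.79% × $6,870.00 = $4,923.67
Difference: |$2,777.57 − $4,923.67| = $2,146.10 (higher under Status B)

$2,146.10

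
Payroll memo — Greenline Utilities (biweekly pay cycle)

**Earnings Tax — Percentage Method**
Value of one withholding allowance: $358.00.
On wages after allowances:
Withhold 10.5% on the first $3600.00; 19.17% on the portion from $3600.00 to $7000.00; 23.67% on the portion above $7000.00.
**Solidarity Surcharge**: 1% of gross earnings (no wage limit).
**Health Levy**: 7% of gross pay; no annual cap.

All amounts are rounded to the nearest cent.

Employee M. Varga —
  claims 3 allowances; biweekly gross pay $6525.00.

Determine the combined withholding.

$1254.84

Earnings Tax: taxable = $6525.00 − 3×$358.00 = $5451.00
  $378.00 + 19.17% × ($5451.00 − $3600.00) = $378.00 + 19.17% × $1851.00 = $732.84
Solidarity Surcharge: 1% × $6525.00 = $65.25
Health Levy: 7% × $6525.00 = $456.75
Total: $732.84 + $65.25 + $456.75 = $1254.84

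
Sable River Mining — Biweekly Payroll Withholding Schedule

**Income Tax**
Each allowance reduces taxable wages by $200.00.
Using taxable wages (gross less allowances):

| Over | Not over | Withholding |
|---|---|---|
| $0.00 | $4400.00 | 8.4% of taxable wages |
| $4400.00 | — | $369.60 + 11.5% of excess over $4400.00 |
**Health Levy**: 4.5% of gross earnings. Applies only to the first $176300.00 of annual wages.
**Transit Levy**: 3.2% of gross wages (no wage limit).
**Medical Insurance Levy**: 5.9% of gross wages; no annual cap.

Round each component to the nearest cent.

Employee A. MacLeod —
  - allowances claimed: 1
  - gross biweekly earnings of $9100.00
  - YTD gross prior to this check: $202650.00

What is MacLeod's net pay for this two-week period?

Income Tax: taxable = $9100.00 − 1×$200.00 = $8900.00
  $369.60 + 11.5% × ($8900.00 − $4400.00) = $369.60 + 11.5% × $4500.00 = $887.10
Health Levy: YTD $202650.00 ≥ cap $176300.00 → $0.00
Transit Levy: 3.2% × $9100.00 = $291.20
Medical Insurance Levy: 5.9% × $9100.00 = $536.90
Total withheld: $887.10 + $0.00 + $291.20 + $536.90 = $1715.20
Net pay: $9100.00 − $1715.20 = $7384.80

$7384.80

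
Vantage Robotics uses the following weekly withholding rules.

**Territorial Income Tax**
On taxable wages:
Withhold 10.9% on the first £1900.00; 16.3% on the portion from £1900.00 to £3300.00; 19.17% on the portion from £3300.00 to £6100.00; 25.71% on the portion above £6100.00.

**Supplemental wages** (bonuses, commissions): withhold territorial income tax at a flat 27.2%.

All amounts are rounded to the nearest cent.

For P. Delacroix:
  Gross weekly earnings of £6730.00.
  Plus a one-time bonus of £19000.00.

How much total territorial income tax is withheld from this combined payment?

£6302.03

Territorial Income Tax: taxable = £6730.00
  £972.06 + 25.71% × (£6730.00 − £6100.00) = £972.06 + 25.71% × £630.00 = £1134.03
Supplemental (27.2% flat on bonus): 27.2% × £19000.00 = £5168.00
Total territorial income tax: £1134.03 + £5168.00 = £6302.03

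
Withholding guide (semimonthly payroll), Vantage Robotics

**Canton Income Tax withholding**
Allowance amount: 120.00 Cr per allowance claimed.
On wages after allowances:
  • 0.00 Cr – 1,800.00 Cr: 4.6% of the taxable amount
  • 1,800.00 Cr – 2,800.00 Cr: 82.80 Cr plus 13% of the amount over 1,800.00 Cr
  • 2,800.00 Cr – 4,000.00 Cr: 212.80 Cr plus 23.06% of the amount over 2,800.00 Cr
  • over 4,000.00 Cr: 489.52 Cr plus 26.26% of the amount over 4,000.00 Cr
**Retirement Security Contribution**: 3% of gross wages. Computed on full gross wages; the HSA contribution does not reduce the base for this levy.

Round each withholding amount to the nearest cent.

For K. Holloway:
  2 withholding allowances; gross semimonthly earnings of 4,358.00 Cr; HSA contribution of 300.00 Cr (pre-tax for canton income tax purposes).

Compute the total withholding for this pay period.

578.29 Cr

Canton Income Tax: taxable = 4,358.00 Cr − 300.00 Cr − 2×120.00 Cr = 3,818.00 Cr
  212.80 Cr + 23.06% × (3,818.00 Cr − 2,800.00 Cr) = 212.80 Cr + 23.06% × 1,018.00 Cr = 447.55 Cr
Retirement Security Contribution: 3% × 4,358.00 Cr = 130.74 Cr
Total: 447.55 Cr + 130.74 Cr = 578.29 Cr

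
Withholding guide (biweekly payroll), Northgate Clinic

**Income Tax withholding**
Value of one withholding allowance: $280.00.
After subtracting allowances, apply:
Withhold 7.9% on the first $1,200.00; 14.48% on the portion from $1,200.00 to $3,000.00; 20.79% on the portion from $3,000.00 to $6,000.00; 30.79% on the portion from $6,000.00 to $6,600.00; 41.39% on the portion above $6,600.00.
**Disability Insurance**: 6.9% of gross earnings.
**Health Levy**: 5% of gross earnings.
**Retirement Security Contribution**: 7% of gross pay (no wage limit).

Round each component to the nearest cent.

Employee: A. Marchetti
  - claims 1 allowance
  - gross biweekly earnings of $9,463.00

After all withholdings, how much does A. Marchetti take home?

Income Tax: taxable = $9,463.00 − 1×$280.00 = $9,183.00
  $1,163.88 + 41.39% × ($9,183.00 − $6,600.00) = $1,163.88 + 41.39% × $2,583.00 = $2,232.98
Disability Insurance: 6.9% × $9,463.00 = $652.95
Health Levy: 5% × $9,463.00 = $473.15
Retirement Security Contribution: 7% × $9,463.00 = $662.41
Total withheld: $2,232.98 + $652.95 + $473.15 + $662.41 = $4,021.49
Net pay: $9,463.00 − $4,021.49 = $5,441.51

$5,441.51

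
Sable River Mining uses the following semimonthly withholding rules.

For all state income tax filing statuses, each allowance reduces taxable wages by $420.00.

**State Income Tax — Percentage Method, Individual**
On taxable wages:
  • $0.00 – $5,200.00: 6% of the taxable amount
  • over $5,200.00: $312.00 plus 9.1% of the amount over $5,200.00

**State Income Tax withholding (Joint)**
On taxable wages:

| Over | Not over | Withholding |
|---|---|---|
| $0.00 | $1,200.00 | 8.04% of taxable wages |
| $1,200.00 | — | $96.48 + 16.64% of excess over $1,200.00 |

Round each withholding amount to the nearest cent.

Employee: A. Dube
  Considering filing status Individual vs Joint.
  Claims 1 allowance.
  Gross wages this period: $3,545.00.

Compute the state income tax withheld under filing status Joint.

$416.80

State Income Tax (Joint): taxable = $3,545.00 − 1×$420.00 = $3,125.00
  $96.48 + 16.64% × ($3,125.00 − $1,200.00) = $96.48 + 16.64% × $1,925.00 = $416.80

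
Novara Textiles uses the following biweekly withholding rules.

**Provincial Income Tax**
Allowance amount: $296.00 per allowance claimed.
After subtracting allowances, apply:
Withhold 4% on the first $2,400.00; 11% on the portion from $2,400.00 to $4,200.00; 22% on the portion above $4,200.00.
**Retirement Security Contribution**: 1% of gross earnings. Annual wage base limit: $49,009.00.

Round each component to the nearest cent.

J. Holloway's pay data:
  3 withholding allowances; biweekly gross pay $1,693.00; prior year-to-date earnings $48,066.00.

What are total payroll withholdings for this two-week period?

Provincial Income Tax: taxable = $1,693.00 − 3×$296.00 = $805.00
  4% × $805.00 = $32.20
Retirement Security Contribution: cap $49,009.00 − YTD $48,066.00 = $943.00 subject; 1% × $943.00 = $9.43
Total: $32.20 + $9.43 = $41.63

$41.63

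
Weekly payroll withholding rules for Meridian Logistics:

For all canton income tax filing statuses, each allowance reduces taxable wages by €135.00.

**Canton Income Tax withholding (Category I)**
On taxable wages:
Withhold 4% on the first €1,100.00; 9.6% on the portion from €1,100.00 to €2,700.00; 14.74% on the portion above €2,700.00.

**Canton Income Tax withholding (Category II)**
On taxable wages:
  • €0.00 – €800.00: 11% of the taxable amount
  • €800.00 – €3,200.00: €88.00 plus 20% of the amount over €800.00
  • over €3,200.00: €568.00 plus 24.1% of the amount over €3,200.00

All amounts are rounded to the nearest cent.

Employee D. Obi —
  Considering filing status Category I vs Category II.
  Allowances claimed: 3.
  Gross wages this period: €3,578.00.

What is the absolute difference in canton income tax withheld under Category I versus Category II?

Canton Income Tax (Category I): taxable = €3,578.00 − 3×€135.00 = €3,173.00
  €197.60 + 14.74% × (€3,173.00 − €2,700.00) = €197.60 + 14.74% × €473.00 = €267.32
Canton Income Tax (Category II): taxable = €3,578.00 − 3×€135.00 = €3,173.00
  €88.00 + 20% × (€3,173.00 − €800.00) = €88.00 + 20% × €2,373.00 = €562.60
Difference: |€267.32 − €562.60| = €295.28 (higher under Category II)

€295.28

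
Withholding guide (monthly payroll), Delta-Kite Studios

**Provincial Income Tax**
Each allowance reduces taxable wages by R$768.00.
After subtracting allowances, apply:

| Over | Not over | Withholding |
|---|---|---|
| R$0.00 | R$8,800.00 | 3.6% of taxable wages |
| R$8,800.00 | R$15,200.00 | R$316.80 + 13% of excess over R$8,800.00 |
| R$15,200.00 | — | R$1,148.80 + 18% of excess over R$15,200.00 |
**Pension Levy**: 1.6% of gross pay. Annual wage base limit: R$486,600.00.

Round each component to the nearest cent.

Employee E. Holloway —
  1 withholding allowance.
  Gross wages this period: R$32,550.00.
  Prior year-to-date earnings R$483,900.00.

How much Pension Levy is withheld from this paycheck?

Pension Levy: cap R$486,600.00 − YTD R$483,900.00 = R$2,700.00 subject; 1.6% × R$2,700.00 = R$43.20

R$43.20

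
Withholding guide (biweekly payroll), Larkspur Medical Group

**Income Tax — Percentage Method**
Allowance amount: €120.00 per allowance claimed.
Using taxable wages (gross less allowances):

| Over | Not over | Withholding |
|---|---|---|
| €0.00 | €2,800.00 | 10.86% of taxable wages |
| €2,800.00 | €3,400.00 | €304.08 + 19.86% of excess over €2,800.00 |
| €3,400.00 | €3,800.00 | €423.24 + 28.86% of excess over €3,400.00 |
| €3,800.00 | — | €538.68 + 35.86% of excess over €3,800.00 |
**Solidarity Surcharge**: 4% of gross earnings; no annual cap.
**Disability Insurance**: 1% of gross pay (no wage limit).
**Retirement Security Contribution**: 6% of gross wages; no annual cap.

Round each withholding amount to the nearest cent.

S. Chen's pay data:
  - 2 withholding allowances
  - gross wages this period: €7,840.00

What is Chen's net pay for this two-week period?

Income Tax: taxable = €7,840.00 − 2×€120.00 = €7,600.00
  €538.68 + 35.86% × (€7,600.00 − €3,800.00) = €538.68 + 35.86% × €3,800.00 = €1,901.36
Solidarity Surcharge: 4% × €7,840.00 = €313.60
Disability Insurance: 1% × €7,840.00 = €78.40
Retirement Security Contribution: 6% × €7,840.00 = €470.40
Total withheld: €1,901.36 + €313.60 + €78.40 + €470.40 = €2,763.76
Net pay: €7,840.00 − €2,763.76 = €5,076.24

€5,076.24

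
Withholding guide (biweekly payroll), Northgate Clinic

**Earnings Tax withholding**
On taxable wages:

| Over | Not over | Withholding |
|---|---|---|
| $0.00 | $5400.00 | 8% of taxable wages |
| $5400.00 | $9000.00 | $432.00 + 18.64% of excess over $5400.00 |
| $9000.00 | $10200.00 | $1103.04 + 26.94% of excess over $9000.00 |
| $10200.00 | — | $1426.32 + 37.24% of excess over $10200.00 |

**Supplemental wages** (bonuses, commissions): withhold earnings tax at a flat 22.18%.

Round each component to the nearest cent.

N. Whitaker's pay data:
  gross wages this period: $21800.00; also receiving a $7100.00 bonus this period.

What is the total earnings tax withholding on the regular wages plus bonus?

$7320.94

Earnings Tax: taxable = $21800.00
  $1426.32 + 37.24% × ($21800.00 − $10200.00) = $1426.32 + 37.24% × $11600.00 = $5746.16
Supplemental (22.18% flat on bonus): 22.18% × $7100.00 = $1574.78
Total earnings tax: $5746.16 + $1574.78 = $7320.94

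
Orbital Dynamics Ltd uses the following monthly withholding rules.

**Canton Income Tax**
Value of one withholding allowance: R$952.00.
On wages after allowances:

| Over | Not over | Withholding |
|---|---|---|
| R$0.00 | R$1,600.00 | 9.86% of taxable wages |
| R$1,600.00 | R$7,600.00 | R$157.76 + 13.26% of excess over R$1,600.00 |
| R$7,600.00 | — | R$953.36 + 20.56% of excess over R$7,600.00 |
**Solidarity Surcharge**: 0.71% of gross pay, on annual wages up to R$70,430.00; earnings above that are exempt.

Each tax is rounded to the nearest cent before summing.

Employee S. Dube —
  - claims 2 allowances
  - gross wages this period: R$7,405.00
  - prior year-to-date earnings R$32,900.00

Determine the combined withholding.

R$727.61

Canton Income Tax: taxable = R$7,405.00 − 2×R$952.00 = R$5,501.00
  R$157.76 + 13.26% × (R$5,501.00 − R$1,600.00) = R$157.76 + 13.26% × R$3,901.00 = R$675.03
Solidarity Surcharge: 0.71% × R$7,405.00 = R$52.58
Total: R$675.03 + R$52.58 = R$727.61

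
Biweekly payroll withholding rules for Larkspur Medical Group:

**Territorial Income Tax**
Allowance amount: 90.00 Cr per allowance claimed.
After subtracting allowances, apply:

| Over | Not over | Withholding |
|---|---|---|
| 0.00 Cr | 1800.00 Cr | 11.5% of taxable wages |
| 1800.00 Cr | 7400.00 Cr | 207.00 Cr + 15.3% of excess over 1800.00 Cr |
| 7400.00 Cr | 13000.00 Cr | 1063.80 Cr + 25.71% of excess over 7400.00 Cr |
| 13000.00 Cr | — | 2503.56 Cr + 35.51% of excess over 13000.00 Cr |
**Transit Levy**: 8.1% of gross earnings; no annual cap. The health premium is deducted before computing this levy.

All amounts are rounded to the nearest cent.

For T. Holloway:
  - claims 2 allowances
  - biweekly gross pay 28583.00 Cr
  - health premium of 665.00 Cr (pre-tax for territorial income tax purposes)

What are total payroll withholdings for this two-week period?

Territorial Income Tax: taxable = 28583.00 Cr − 665.00 Cr − 2×90.00 Cr = 27738.00 Cr
  2503.56 Cr + 35.51% × (27738.00 Cr − 13000.00 Cr) = 2503.56 Cr + 35.51% × 14738.00 Cr = 7737.02 Cr
Transit Levy: 8.1% × 27918.00 Cr = 2261.36 Cr
Total: 7737.02 Cr + 2261.36 Cr = 9998.38 Cr

9998.38 Cr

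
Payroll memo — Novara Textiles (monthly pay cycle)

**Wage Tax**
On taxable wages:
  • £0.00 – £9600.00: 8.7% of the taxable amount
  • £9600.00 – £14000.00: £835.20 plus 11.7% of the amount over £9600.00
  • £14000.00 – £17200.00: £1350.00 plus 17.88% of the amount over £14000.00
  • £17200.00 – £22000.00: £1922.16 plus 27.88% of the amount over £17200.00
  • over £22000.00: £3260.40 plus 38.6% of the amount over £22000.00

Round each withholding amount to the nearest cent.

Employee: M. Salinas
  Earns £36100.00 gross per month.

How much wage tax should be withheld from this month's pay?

£8703.00

Wage Tax: taxable = £36100.00
  £3260.40 + 38.6% × (£36100.00 − £22000.00) = £3260.40 + 38.6% × £14100.00 = £8703.00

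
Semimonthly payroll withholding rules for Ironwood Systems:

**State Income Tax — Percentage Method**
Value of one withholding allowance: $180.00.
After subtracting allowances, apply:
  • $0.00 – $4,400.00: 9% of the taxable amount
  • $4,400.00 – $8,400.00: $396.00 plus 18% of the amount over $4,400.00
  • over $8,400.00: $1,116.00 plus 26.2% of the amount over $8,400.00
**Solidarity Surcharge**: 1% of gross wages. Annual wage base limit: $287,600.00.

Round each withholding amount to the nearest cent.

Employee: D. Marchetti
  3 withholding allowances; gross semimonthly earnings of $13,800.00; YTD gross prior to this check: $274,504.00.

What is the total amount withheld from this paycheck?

State Income Tax: taxable = $13,800.00 − 3×$180.00 = $13,260.00
  $1,116.00 + 26.2% × ($13,260.00 − $8,400.00) = $1,116.00 + 26.2% × $4,860.00 = $2,389.32
Solidarity Surcharge: cap $287,600.00 − YTD $274,504.00 = $13,096.00 subject; 1% × $13,096.00 = $130.96
Total: $2,389.32 + $130.96 = $2,520.28

$2,520.28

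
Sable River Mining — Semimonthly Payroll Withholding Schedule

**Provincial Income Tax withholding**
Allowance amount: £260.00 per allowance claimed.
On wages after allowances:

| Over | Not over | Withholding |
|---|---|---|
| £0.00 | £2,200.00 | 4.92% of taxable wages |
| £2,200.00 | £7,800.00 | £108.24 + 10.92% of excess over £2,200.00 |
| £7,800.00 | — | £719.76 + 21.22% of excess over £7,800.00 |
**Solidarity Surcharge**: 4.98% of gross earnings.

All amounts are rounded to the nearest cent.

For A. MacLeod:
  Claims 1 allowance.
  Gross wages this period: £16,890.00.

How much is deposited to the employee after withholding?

£13,455.39

Provincial Income Tax: taxable = £16,890.00 − 1×£260.00 = £16,630.00
  £719.76 + 21.22% × (£16,630.00 − £7,800.00) = £719.76 + 21.22% × £8,830.00 = £2,593.49
Solidarity Surcharge: 4.98% × £16,890.00 = £841.12
Total withheld: £2,593.49 + £841.12 = £3,434.61
Net pay: £16,890.00 − £3,434.61 = £13,455.39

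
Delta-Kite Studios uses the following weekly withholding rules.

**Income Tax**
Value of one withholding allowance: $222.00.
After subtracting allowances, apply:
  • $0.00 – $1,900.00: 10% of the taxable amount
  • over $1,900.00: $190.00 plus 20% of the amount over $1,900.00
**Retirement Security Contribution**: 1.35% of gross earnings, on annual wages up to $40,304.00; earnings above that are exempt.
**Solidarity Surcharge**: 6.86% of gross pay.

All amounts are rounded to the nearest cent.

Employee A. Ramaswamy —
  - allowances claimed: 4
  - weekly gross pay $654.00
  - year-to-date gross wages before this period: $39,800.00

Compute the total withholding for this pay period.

Income Tax: taxable = $654.00 − 4×$222.00 = $-234.00
  Taxable ≤ 0 → $0.00
Retirement Security Contribution: cap $40,304.00 − YTD $39,800.00 = $504.00 subject; 1.35% × $504.00 = $6.80
Solidarity Surcharge: 6.86% × $654.00 = $44.86
Total: $0.00 + $6.80 + $44.86 = $51.66

$51.66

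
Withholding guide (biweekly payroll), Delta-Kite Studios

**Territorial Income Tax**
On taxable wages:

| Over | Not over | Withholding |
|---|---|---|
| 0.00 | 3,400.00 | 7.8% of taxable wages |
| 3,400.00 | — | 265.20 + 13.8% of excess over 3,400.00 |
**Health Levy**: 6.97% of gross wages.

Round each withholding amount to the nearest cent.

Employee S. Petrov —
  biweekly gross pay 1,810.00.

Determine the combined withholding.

267.34

Territorial Income Tax: taxable = 1,810.00
  7.8% × 1,810.00 = 141.18
Health Levy: 6.97% × 1,810.00 = 126.16
Total: 141.18 + 126.16 = 267.34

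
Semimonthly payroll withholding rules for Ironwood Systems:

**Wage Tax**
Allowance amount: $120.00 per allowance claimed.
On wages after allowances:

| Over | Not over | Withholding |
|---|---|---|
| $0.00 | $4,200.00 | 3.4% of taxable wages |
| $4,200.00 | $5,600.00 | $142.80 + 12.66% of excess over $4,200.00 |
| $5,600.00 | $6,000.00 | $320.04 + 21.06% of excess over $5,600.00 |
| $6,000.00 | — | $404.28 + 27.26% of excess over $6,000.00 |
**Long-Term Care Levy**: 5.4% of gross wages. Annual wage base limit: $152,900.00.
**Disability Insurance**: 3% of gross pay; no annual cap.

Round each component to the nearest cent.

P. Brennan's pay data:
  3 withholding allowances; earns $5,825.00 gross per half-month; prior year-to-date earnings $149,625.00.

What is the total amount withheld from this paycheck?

$654.55

Wage Tax: taxable = $5,825.00 − 3×$120.00 = $5,465.00
  $142.80 + 12.66% × ($5,465.00 − $4,200.00) = $142.80 + 12.66% × $1,265.00 = $302.95
Long-Term Care Levy: cap $152,900.00 − YTD $149,625.00 = $3,275.00 subject; 5.4% × $3,275.00 = $176.85
Disability Insurance: 3% × $5,825.00 = $174.75
Total: $302.95 + $176.85 + $174.75 = $654.55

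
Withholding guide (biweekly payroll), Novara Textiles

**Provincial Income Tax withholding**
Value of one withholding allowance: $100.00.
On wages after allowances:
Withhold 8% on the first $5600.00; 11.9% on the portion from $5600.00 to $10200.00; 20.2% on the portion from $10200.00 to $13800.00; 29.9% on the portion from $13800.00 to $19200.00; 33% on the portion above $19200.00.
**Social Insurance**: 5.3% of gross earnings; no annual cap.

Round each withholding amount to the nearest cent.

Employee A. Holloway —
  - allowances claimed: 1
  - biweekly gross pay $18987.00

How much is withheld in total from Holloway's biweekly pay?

$4249.92

Provincial Income Tax: taxable = $18987.00 − 1×$100.00 = $18887.00
  $1722.60 + 29.9% × ($18887.00 − $13800.00) = $1722.60 + 29.9% × $5087.00 = $3243.61
Social Insurance: 5.3% × $18987.00 = $1006.31
Total: $3243.61 + $1006.31 = $4249.92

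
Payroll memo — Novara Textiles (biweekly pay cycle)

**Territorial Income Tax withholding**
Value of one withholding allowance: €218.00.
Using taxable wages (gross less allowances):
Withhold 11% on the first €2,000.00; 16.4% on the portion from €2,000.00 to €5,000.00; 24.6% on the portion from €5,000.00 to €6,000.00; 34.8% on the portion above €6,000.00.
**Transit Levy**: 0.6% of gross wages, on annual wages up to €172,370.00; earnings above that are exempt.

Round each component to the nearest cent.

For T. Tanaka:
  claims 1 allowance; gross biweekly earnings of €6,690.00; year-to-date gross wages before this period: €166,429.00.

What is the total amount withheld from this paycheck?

Territorial Income Tax: taxable = €6,690.00 − 1×€218.00 = €6,472.00
  €958.00 + 34.8% × (€6,472.00 − €6,000.00) = €958.00 + 34.8% × €472.00 = €1,122.26
Transit Levy: cap €172,370.00 − YTD €166,429.00 = €5,941.00 subject; 0.6% × €5,941.00 = €35.65
Total: €1,122.26 + €35.65 = €1,157.91

€1,157.91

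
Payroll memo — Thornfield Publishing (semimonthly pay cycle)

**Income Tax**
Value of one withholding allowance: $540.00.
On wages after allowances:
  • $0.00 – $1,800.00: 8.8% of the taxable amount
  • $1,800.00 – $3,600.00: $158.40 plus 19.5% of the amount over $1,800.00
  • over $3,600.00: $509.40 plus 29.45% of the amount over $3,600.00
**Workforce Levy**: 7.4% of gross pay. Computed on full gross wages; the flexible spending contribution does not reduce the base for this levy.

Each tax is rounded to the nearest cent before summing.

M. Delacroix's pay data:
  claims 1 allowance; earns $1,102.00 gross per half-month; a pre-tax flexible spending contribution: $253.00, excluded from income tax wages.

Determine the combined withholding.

$108.74

Income Tax: taxable = $1,102.00 − $253.00 − 1×$540.00 = $309.00
  8.8% × $309.00 = $27.19
Workforce Levy: 7.4% × $1,102.00 = $81.55
Total: $27.19 + $81.55 = $108.74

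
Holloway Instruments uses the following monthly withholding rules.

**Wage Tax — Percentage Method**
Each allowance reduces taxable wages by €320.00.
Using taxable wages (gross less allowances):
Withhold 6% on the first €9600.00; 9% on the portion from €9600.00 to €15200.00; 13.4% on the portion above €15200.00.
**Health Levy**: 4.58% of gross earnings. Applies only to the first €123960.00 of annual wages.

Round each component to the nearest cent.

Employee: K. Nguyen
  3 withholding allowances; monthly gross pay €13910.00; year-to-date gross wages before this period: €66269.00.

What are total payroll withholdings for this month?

Wage Tax: taxable = €13910.00 − 3×€320.00 = €12950.00
  €576.00 + 9% × (€12950.00 − €9600.00) = €576.00 + 9% × €3350.00 = €877.50
Health Levy: 4.58% × €13910.00 = €637.08
Total: €877.50 + €637.08 = €1514.58

€1514.58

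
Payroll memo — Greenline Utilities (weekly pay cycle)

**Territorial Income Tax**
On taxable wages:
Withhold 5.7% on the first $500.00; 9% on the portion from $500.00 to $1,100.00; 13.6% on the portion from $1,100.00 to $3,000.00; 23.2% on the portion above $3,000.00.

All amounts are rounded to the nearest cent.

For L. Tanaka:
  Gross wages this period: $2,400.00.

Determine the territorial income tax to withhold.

$259.30

Territorial Income Tax: taxable = $2,400.00
  $82.50 + 13.6% × ($2,400.00 − $1,100.00) = $82.50 + 13.6% × $1,300.00 = $259.30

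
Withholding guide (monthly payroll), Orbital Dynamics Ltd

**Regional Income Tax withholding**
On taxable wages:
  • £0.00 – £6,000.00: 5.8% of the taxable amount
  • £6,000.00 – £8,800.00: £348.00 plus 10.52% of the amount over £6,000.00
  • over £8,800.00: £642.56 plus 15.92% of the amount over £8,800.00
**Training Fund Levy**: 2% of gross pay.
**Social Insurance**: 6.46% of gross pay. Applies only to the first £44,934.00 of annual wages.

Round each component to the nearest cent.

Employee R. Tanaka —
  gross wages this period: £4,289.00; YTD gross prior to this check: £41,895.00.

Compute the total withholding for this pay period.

Regional Income Tax: taxable = £4,289.00
  5.8% × £4,289.00 = £248.76
Training Fund Levy: 2% × £4,289.00 = £85.78
Social Insurance: cap £44,934.00 − YTD £41,895.00 = £3,039.00 subject; 6.46% × £3,039.00 = £196.32
Total: £248.76 + £85.78 + £196.32 = £530.86

£530.86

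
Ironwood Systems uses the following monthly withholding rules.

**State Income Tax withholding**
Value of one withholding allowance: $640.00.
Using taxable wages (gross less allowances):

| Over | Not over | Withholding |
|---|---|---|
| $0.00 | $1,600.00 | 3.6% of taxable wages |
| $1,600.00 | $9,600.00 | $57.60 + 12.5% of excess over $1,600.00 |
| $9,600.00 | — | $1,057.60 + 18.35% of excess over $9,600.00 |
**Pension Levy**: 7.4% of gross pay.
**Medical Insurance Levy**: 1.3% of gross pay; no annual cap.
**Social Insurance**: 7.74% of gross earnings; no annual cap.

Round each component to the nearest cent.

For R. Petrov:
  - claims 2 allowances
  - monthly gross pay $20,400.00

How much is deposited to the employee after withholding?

$14,241.72

State Income Tax: taxable = $20,400.00 − 2×$640.00 = $19,120.00
  $1,057.60 + 18.35% × ($19,120.00 − $9,600.00) = $1,057.60 + 18.35% × $9,520.00 = $2,804.52
Pension Levy: 7.4% × $20,400.00 = $1,509.60
Medical Insurance Levy: 1.3% × $20,400.00 = $265.20
Social Insurance: 7.74% × $20,400.00 = $1,578.96
Total withheld: $2,804.52 + $1,509.60 + $265.20 + $1,578.96 = $6,158.28
Net pay: $20,400.00 − $6,158.28 = $14,241.72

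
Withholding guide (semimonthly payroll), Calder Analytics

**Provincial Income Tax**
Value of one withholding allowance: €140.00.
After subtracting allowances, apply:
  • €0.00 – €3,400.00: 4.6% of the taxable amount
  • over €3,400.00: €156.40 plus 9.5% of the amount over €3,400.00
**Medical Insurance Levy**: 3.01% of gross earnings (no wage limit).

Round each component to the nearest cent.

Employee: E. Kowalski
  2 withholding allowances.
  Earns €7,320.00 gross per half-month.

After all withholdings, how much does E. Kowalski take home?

Provincial Income Tax: taxable = €7,320.00 − 2×€140.00 = €7,040.00
  €156.40 + 9.5% × (€7,040.00 − €3,400.00) = €156.40 + 9.5% × €3,640.00 = €502.20
Medical Insurance Levy: 3.01% × €7,320.00 = €220.33
Total withheld: €502.20 + €220.33 = €722.53
Net pay: €7,320.00 − €722.53 = €6,597.47

€6,597.47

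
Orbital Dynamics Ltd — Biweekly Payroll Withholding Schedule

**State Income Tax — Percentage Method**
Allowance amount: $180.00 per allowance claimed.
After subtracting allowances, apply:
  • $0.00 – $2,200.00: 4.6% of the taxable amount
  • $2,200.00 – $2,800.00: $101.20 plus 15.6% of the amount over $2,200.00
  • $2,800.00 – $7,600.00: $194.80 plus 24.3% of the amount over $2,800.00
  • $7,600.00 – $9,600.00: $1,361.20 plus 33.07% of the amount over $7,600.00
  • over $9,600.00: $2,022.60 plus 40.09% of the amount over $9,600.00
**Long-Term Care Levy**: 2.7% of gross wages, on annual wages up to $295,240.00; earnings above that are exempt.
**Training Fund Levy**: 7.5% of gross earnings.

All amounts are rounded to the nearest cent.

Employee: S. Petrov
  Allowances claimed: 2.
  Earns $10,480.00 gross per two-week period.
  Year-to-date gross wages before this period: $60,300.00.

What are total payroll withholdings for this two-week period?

State Income Tax: taxable = $10,480.00 − 2×$180.00 = $10,120.00
  $2,022.60 + 40.09% × ($10,120.00 − $9,600.00) = $2,022.60 + 40.09% × $520.00 = $2,231.07
Long-Term Care Levy: 2.7% × $10,480.00 = $282.96
Training Fund Levy: 7.5% × $10,480.00 = $786.00
Total: $2,231.07 + $282.96 + $786.00 = $3,300.03

$3,300.03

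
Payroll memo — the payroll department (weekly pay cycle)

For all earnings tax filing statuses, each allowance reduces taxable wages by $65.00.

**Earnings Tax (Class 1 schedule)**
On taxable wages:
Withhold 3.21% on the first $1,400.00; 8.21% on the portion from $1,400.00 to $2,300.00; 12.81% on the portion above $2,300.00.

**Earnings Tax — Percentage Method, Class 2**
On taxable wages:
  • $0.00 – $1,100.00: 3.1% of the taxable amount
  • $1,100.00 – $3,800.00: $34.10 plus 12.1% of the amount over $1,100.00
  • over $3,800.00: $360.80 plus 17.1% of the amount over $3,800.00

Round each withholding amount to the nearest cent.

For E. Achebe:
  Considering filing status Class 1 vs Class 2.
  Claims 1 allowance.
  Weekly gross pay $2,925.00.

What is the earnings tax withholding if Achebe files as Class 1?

$190.57

Earnings Tax (Class 1): taxable = $2,925.00 − 1×$65.00 = $2,860.00
  $118.83 + 12.81% × ($2,860.00 − $2,300.00) = $118.83 + 12.81% × $560.00 = $190.57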